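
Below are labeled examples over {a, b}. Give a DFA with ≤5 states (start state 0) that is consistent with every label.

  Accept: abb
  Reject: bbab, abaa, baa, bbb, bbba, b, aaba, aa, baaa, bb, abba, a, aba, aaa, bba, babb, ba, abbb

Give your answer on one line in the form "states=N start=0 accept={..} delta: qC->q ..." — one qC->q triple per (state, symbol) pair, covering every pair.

states=5 start=0 accept={4} delta: 0a->1 0b->2 1a->0 1b->3 2a->0 2b->0 3a->0 3b->4 4a->0 4b->0

Fold the examples into a partial DFA from state 0: repeatedly fix the first undefined (state, symbol) met by the shortest-then-alphabetical prefix, trying targets in increasing order and rejecting any under which an Accept and a Reject string meet in one state with the same remainder; add a state when all current targets are rejected. Accepting states are where Accept strings end.
a: 0a undefined. 0a->0: no, abb/bb meet in 0 with "bb" left. Open state 1: 0a->1.
b: 0b undefined. 0b->0: no, abb/babb meet in 1 with "bb" left. 0b->1: no, abb/bbb meet in 1 with "bb" left. Open state 2: 0b->2.
aa: 1a undefined. 1a->0: ok.
ab: 1b undefined. 1b->0: no, abb/b meet in 2. 1b->1: no, abb/abaa meet in 1. 1b->2: no, abb/bb meet in 2 with "b" left. Open state 3: 1b->3.
ba: 2a undefined. 2a->0: ok.
bb: 2b undefined. 2b->0: ok.
aba: 3a undefined. 3a->0: ok.
abb: 3b undefined. 3b->0: no, abb/bbba meet in 0. 3b->1: no, abb/abaa meet in 1. 3b->2: no, abb/bbb meet in 2. 3b->3: no, abb/bbab meet in 3. Open state 4: 3b->4.
abba: 4a undefined. 4a->0: ok.
abbb: 4b undefined. 4b->0: ok.
All examples now run through 5 states with every (state, symbol) defined. Accept strings end in {4}, Reject strings end in {0,1,2,3}; accept={4}.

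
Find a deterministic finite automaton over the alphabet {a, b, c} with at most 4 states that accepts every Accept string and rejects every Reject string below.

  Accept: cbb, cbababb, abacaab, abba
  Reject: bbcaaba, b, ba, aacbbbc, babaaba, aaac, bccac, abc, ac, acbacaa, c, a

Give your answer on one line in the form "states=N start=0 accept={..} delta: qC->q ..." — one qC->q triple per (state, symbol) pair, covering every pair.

Fold the examples into a partial DFA from state 0: repeatedly fix the first undefined (state, symbol) met by the shortest-then-alphabetical prefix, trying targets in increasing order and rejecting any under which an Accept and a Reject string meet in one state with the same remainder; add a state when all current targets are rejected. Accepting states are where Accept strings end.
a: 0a undefined. 0a->0: ok.
b: 0b undefined. 0b->0: no, abba/b meet in 0. Open state 1: 0b->1.
c: 0c undefined. 0c->0: ok.
ba: 1a undefined. 1a->0: no, abacaab/b meet in 1. 1a->1: ok.
bb: 1b undefined. 1b->0: no, cbb/aaac meet in 0. 1b->1: no, cbb/b meet in 1. Open state 2: 1b->2.
bc: 1c undefined. 1c->0: no, abacaab/b meet in 1. 1c->1: ok.
bbc: 2c undefined. 2c->0: ok.
abba: 2a undefined. 2a->0: no, abba/aaac meet in 0. 2a->1: no, abba/bbcaaba meet in 1. 2a->2: ok.
aacbbb: 2b undefined. 2b->0: no, cbababb/bbcaaba meet in 1. 2b->1: ok.
All examples now run through 3 states with every (state, symbol) defined. Accept strings end in {2}, Reject strings end in {0,1}; accept={2}.

states=3 start=0 accept={2} delta: 0a->0 0b->1 0c->0 1a->1 1b->2 1c->1 2a->2 2b->1 2c->0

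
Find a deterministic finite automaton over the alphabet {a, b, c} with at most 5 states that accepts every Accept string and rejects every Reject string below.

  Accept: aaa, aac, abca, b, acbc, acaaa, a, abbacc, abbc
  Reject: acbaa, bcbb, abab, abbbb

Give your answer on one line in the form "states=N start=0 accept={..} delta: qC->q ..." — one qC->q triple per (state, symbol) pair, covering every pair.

states=3 start=0 accept={0,1} delta: 0a->0 0b->1 0c->0 1a->2 1b->2 1c->0 2a->2 2b->2 2c->0

Grow the machine one transition at a time. Run the examples from 0; the earliest place one falls off (shortest prefix, ties alphabetical) gets sent to the lowest-numbered state that keeps every Accept/Reject pair distinguishable — a pair clashes when both reach the same state with identical unread suffix — and to a fresh state only if none does.
a: 0a undefined. 0a->0: ok.
b: 0b undefined. 0b->0: no, aaa/abab meet in 0. Open state 1: 0b->1.
ac: 0c undefined. 0c->0: ok.
bc: 1c undefined. 1c->0: ok.
aba: 1a undefined. 1a->0: no, aaa/acbaa meet in 0. 1a->1: no, b/acbaa meet in 1. Open state 2: 1a->2.
abb: 1b undefined. 1b->0: no, aaa/bcbb meet in 0. 1b->1: no, b/bcbb meet in 1. 1b->2: ok.
abab: 2b undefined. 2b->0: no, aaa/abab meet in 0. 2b->1: no, b/abab meet in 1. 2b->2: ok.
abba: 2a undefined. 2a->0: no, aaa/acbaa meet in 0. 2a->1: no, b/acbaa meet in 1. 2a->2: ok.
abbc: 2c undefined. 2c->0: ok.
All examples now run through 3 states with every (state, symbol) defined. Accept strings end in {0,1}, Reject strings end in {2}; accept={0,1}.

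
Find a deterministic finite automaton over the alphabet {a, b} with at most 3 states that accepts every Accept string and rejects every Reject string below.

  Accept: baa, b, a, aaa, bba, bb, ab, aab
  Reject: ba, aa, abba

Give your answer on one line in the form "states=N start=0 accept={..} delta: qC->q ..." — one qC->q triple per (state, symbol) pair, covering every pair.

states=3 start=0 accept={1,2} delta: 0a->1 0b->1 1a->0 1b->2 2a->1 2b->1

Grow the machine one transition at a time. Run the examples from 0; the earliest place one falls off (shortest prefix, ties alphabetical) gets sent to the lowest-numbered state that keeps every Accept/Reject pair distinguishable — a pair clashes when both reach the same state with identical unread suffix — and to a fresh state only if none does.
a: 0a undefined. 0a->0: no, a/aa meet in 0. Open state 1: 0a->1.
b: 0b undefined. 0b->0: no, baa/aa meet in 1 with "a" left. 0b->1: ok.
aa: 1a undefined. 1a->0: ok.
ab: 1b undefined. 1b->0: no, bb/ba meet in 0. 1b->1: no, bba/ba meet in 0. Open state 2: 1b->2.
abb: 2b undefined. 2b->0: no, baa/abba meet in 1. 2b->1: ok.
bba: 2a undefined. 2a->0: no, bba/ba meet in 0. 2a->1: ok.
All examples now run through 3 states with every (state, symbol) defined. Accept strings end in {1,2}, Reject strings end in {0}; accept={1,2}.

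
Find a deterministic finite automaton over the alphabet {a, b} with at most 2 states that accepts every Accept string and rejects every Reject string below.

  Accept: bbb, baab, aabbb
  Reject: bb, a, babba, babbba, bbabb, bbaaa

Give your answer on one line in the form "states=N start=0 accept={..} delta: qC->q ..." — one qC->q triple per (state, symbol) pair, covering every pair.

states=2 start=0 accept={1} delta: 0a->0 0b->1 1a->0 1b->0

State merging on the prefix tree: take the shortest (then alphabetical) example prefix whose next move is undefined and point that move at state 0, else 1, else 2, ...; a target is out if some Accept/Reject pair would then sit in one state with the same input left (inseparable). If every existing state is out, open a new one.
a: 0a undefined. 0a->0: ok.
b: 0b undefined. 0b->0: no, bbb/bb meet in 0. Open state 1: 0b->1.
ba: 1a undefined. 1a->0: ok.
bb: 1b undefined. 1b->0: ok.
All examples now run through 2 states with every (state, symbol) defined. Accept strings end in {1}, Reject strings end in {0}; accept={1}.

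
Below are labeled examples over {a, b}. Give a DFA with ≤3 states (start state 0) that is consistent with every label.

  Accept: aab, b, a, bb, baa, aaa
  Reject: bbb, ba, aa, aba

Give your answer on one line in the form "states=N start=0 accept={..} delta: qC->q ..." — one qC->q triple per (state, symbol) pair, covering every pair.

Grow the machine one transition at a time. Run the examples from 0; the earliest place one falls off (shortest prefix, ties alphabetical) gets sent to the lowest-numbered state that keeps every Accept/Reject pair distinguishable — a pair clashes when both reach the same state with identical unread suffix — and to a fresh state only if none does.
a: 0a undefined. 0a->0: no, a/aa meet in 0. Open state 1: 0a->1.
b: 0b undefined. 0b->0: no, b/bbb meet in 0. 0b->1: ok.
aa: 1a undefined. 1a->0: ok.
ab: 1b undefined. 1b->0: no, aab/bbb meet in 1. 1b->1: no, aab/bbb meet in 1. Open state 2: 1b->2.
aba: 2a undefined. 2a->0: ok.
bbb: 2b undefined. 2b->0: ok.
All examples now run through 3 states with every (state, symbol) defined. Accept strings end in {1,2}, Reject strings end in {0}; accept={1,2}.

states=3 start=0 accept={1,2} delta: 0a->1 0b->1 1a->0 1b->2 2a->0 2b->0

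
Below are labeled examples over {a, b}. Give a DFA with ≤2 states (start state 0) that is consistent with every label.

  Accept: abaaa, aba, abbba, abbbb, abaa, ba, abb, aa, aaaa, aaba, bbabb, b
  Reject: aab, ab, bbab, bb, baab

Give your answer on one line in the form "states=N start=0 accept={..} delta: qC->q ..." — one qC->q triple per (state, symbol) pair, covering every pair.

states=2 start=0 accept={1} delta: 0a->1 0b->1 1a->1 1b->0

State merging on the prefix tree: take the shortest (then alphabetical) example prefix whose next move is undefined and point that move at state 0, else 1, else 2, ...; a target is out if some Accept/Reject pair would then sit in one state with the same input left (inseparable). If every existing state is out, open a new one.
a: 0a undefined. 0a->0: no, abb/bb meet in 0 with "bb" left. Open state 1: 0a->1.
b: 0b undefined. 0b->0: no, b/bb meet in 0. 0b->1: ok.
aa: 1a undefined. 1a->0: no, b/aab meet in 1. 1a->1: ok.
ab: 1b undefined. 1b->0: ok.
All examples now run through 2 states with every (state, symbol) defined. Accept strings end in {1}, Reject strings end in {0}; accept={1}.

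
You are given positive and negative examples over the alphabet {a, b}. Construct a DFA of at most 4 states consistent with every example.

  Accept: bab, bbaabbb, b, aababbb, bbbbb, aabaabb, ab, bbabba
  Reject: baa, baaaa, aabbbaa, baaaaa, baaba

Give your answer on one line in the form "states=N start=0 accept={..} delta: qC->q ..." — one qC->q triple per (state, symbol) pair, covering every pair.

states=3 start=0 accept={1,2} delta: 0a->0 0b->1 1a->0 1b->2 2a->1 2b->2

State merging on the prefix tree: take the shortest (then alphabetical) example prefix whose next move is undefined and point that move at state 0, else 1, else 2, ...; a target is out if some Accept/Reject pair would then sit in one state with the same input left (inseparable). If every existing state is out, open a new one.
a: 0a undefined. 0a->0: ok.
b: 0b undefined. 0b->0: no, bab/baa meet in 0. Open state 1: 0b->1.
ba: 1a undefined. 1a->0: ok.
bb: 1b undefined. 1b->0: no, aabaabb/baa meet in 0. 1b->1: no, bbabba/baa meet in 0. Open state 2: 1b->2.
bba: 2a undefined. 2a->0: no, bbabba/baa meet in 0. 2a->1: ok.
bbb: 2b undefined. 2b->0: no, bbaabbb/baa meet in 0. 2b->1: no, bbabba/baa meet in 0. 2b->2: ok.
All examples now run through 3 states with every (state, symbol) defined. Accept strings end in {1,2}, Reject strings end in {0}; accept={1,2}.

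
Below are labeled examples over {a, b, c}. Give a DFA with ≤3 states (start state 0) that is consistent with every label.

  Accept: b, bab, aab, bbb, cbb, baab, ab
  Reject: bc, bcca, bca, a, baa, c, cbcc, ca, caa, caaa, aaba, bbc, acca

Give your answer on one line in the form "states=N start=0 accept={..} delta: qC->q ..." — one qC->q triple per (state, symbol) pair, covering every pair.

Fold the examples into a partial DFA from state 0: repeatedly fix the first undefined (state, symbol) met by the shortest-then-alphabetical prefix, trying targets in increasing order and rejecting any under which an Accept and a Reject string meet in one state with the same remainder; add a state when all current targets are rejected. Accepting states are where Accept strings end.
a: 0a undefined. 0a->0: ok.
b: 0b undefined. 0b->0: no, b/a meet in 0. Open state 1: 0b->1.
c: 0c undefined. 0c->0: ok.
ba: 1a undefined. 1a->0: ok.
bb: 1b undefined. 1b->0: no, cbb/a meet in 0. 1b->1: ok.
bc: 1c undefined. 1c->0: ok.
All examples now run through 2 states with every (state, symbol) defined. Accept strings end in {1}, Reject strings end in {0}; accept={1}.

states=2 start=0 accept={1} delta: 0a->0 0b->1 0c->0 1a->0 1b->1 1c->0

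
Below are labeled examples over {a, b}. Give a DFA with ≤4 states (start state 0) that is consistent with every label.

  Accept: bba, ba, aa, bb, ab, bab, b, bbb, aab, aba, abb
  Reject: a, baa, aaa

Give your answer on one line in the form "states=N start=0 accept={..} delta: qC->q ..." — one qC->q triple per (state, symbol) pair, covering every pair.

Fold the examples into a partial DFA from state 0: repeatedly fix the first undefined (state, symbol) met by the shortest-then-alphabetical prefix, trying targets in increasing order and rejecting any under which an Accept and a Reject string meet in one state with the same remainder; add a state when all current targets are rejected. Accepting states are where Accept strings end.
a: 0a undefined. 0a->0: no, aa/a meet in 0. Open state 1: 0a->1.
b: 0b undefined. 0b->0: no, bba/a meet in 1. 0b->1: no, b/a meet in 1. Open state 2: 0b->2.
aa: 1a undefined. 1a->0: ok.
ab: 1b undefined. 1b->0: no, aba/a meet in 1. 1b->1: no, ab/a meet in 1. 1b->2: ok.
ba: 2a undefined. 2a->0: ok.
bb: 2b undefined. 2b->0: no, bba/a meet in 1. 2b->1: no, bb/a meet in 1. 2b->2: ok.
All examples now run through 3 states with every (state, symbol) defined. Accept strings end in {0,2}, Reject strings end in {1}; accept={0,2}.

states=3 start=0 accept={0,2} delta: 0a->1 0b->2 1a->0 1b->2 2a->0 2b->2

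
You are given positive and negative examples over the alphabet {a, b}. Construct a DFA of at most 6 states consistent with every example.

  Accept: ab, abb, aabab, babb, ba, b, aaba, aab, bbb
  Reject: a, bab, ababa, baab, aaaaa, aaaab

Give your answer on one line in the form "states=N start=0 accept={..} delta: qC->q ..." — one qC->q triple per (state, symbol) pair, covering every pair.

states=6 start=0 accept={0,2,3,4} delta: 0a->1 0b->2 1a->2 1b->0 2a->3 2b->4 3a->5 3b->1 4a->0 4b->0 5a->1 5b->1

State merging on the prefix tree: take the shortest (then alphabetical) example prefix whose next move is undefined and point that move at state 0, else 1, else 2, ...; a target is out if some Accept/Reject pair would then sit in one state with the same input left (inseparable). If every existing state is out, open a new one.
a: 0a undefined. 0a->0: no, ab/aaaab meet in 0 with "b" left. Open state 1: 0a->1.
b: 0b undefined. 0b->0: no, ab/bab meet in 1 with "b" left. 0b->1: no, b/a meet in 1. Open state 2: 0b->2.
aa: 1a undefined. 1a->0: no, aabab/bab meet in 2 with "ab" left. 1a->1: no, ab/aaaab meet in 1 with "b" left. 1a->2: ok.
ab: 1b undefined. 1b->0: ok.
ba: 2a undefined. 2a->0: no, ab/baab meet in 0. 2a->1: no, ab/bab meet in 0. 2a->2: no, abb/aaaaa meet in 2. Open state 3: 2a->3.
bb: 2b undefined. 2b->0: no, aaba/a meet in 1. 2b->1: no, aabab/a meet in 1. 2b->2: no, aabab/bab meet in 3 with "b" left. 2b->3: no, aabab/baab meet in 3 with "ab" left. Open state 4: 2b->4.
baa: 3a undefined. 3a->0: no, abb/baab meet in 2. 3a->1: no, ab/baab meet in 0. 3a->2: no, ba/aaaaa meet in 3. 3a->3: no, ba/aaaaa meet in 3. 3a->4: no, aaba/aaaaa meet in 4 with "a" left. Open state 5: 3a->5.
bab: 3b undefined. 3b->0: no, ab/bab meet in 0. 3b->1: ok.
bbb: 4b undefined. 4b->0: ok.
aaba: 4a undefined. 4a->0: ok.
baab: 5b undefined. 5b->0: no, ab/baab meet in 0. 5b->1: ok.
aaaaa: 5a undefined. 5a->0: no, ab/aaaaa meet in 0. 5a->1: ok.
All examples now run through 6 states with every (state, symbol) defined. Accept strings end in {0,2,3,4}, Reject strings end in {1}; accept={0,2,3,4}.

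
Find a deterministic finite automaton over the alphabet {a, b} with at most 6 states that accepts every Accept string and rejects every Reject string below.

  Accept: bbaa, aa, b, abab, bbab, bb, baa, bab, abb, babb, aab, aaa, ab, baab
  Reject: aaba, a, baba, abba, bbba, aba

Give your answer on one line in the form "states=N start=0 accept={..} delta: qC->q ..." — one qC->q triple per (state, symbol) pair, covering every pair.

Grow the machine one transition at a time. Run the examples from 0; the earliest place one falls off (shortest prefix, ties alphabetical) gets sent to the lowest-numbered state that keeps every Accept/Reject pair distinguishable — a pair clashes when both reach the same state with identical unread suffix — and to a fresh state only if none does.
a: 0a undefined. 0a->0: no, aa/a meet in 0. Open state 1: 0a->1.
b: 0b undefined. 0b->0: ok.
aa: 1a undefined. 1a->0: no, aaa/aaba meet in 1. 1a->1: no, bbaa/a meet in 1. Open state 2: 1a->2.
ab: 1b undefined. 1b->0: ok.
aaa: 2a undefined. 2a->0: ok.
aab: 2b undefined. 2b->0: ok.
All examples now run through 3 states with every (state, symbol) defined. Accept strings end in {0,2}, Reject strings end in {1}; accept={0,2}.

states=3 start=0 accept={0,2} delta: 0a->1 0b->0 1a->2 1b->0 2a->0 2b->0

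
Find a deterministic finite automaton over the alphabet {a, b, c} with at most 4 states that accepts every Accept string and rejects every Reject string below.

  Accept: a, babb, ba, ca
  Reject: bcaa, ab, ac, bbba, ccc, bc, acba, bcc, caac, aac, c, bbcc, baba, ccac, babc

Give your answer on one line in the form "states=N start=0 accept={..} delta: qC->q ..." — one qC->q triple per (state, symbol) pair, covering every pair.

State merging on the prefix tree: take the shortest (then alphabetical) example prefix whose next move is undefined and point that move at state 0, else 1, else 2, ...; a target is out if some Accept/Reject pair would then sit in one state with the same input left (inseparable). If every existing state is out, open a new one.
a: 0a undefined. 0a->0: ok.
b: 0b undefined. 0b->0: no, a/ab meet in 0. Open state 1: 0b->1.
c: 0c undefined. 0c->0: no, a/ac meet in 0. 0c->1: ok.
ba: 1a undefined. 1a->0: no, a/baba meet in 0. 1a->1: no, ba/ab meet in 1. Open state 2: 1a->2.
bb: 1b undefined. 1b->0: no, a/acba meet in 0. 1b->1: no, ba/bbba meet in 2. 1b->2: ok.
bc: 1c undefined. 1c->0: no, a/bcaa meet in 0. 1c->1: ok.
bab: 2b undefined. 2b->0: no, a/bbba meet in 0. 2b->1: no, babb/bbba meet in 2. 2b->2: ok.
bbc: 2c undefined. 2c->0: no, a/ccac meet in 0. 2c->1: ok.
caa: 2a undefined. 2a->0: no, a/bcaa meet in 0. 2a->1: ok.
All examples now run through 3 states with every (state, symbol) defined. Accept strings end in {0,2}, Reject strings end in {1}; accept={0,2}.

states=3 start=0 accept={0,2} delta: 0a->0 0b->1 0c->1 1a->2 1b->2 1c->1 2a->1 2b->2 2c->1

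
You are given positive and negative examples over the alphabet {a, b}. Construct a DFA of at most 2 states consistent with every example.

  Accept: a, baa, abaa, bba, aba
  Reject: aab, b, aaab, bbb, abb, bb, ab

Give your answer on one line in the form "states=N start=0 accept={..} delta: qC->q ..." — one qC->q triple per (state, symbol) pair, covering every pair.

states=2 start=0 accept={0} delta: 0a->0 0b->1 1a->0 1b->1

State merging on the prefix tree: take the shortest (then alphabetical) example prefix whose next move is undefined and point that move at state 0, else 1, else 2, ...; a target is out if some Accept/Reject pair would then sit in one state with the same input left (inseparable). If every existing state is out, open a new one.
a: 0a undefined. 0a->0: ok.
b: 0b undefined. 0b->0: no, a/aab meet in 0. Open state 1: 0b->1.
ba: 1a undefined. 1a->0: ok.
bb: 1b undefined. 1b->0: no, a/abb meet in 0. 1b->1: ok.
All examples now run through 2 states with every (state, symbol) defined. Accept strings end in {0}, Reject strings end in {1}; accept={0}.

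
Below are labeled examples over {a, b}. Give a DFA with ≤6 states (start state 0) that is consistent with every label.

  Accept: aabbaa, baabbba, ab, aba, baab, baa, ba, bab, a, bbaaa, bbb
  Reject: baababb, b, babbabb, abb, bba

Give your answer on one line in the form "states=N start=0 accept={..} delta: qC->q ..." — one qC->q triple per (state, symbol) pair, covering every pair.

Grow the machine one transition at a time. Run the examples from 0; the earliest place one falls off (shortest prefix, ties alphabetical) gets sent to the lowest-numbered state that keeps every Accept/Reject pair distinguishable — a pair clashes when both reach the same state with identical unread suffix — and to a fresh state only if none does.
a: 0a undefined. 0a->0: no, ab/b meet in 0 with "b" left. Open state 1: 0a->1.
b: 0b undefined. 0b->0: no, ba/bba meet in 1. 0b->1: no, aba/bba meet in 1 with "ba" left. Open state 2: 0b->2.
aa: 1a undefined. 1a->0: ok.
ab: 1b undefined. 1b->0: ok.
ba: 2a undefined. 2a->0: no, baabbba/bba meet in 2 with "ba" left. 2a->1: no, baab/baababb meet in 2. 2a->2: no, baa/b meet in 2. Open state 3: 2a->3.
bb: 2b undefined. 2b->0: no, aba/bba meet in 1. 2b->1: no, ab/bba meet in 0. 2b->2: no, ba/bba meet in 3. 2b->3: no, baa/bba meet in 3 with "a" left. Open state 4: 2b->4.
baa: 3a undefined. 3a->0: no, baab/b meet in 2. 3a->1: no, baabbba/bba meet in 4 with "a" left. 3a->2: no, baa/b meet in 2. 3a->3: ok.
bab: 3b undefined. 3b->0: no, baabbba/bba meet in 4 with "a" left. 3b->1: ok.
bba: 4a undefined. 4a->0: no, ab/bba meet in 0. 4a->1: no, aba/bba meet in 1. 4a->2: ok.
bbb: 4b undefined. 4b->0: ok.
All examples now run through 5 states with every (state, symbol) defined. Accept strings end in {0,1,3}, Reject strings end in {2,4}; accept={0,1,3}.

states=5 start=0 accept={0,1,3} delta: 0a->1 0b->2 1a->0 1b->0 2a->3 2b->4 3a->3 3b->1 4a->2 4b->0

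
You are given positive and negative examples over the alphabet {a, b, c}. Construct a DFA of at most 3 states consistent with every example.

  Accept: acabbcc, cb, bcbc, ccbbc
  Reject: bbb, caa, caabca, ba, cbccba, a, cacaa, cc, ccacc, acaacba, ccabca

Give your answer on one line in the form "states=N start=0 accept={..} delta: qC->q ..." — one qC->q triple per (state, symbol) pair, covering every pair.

states=3 start=0 accept={2} delta: 0a->0 0b->0 0c->1 1a->1 1b->2 1c->1 2a->0 2b->2 2c->2

Fold the examples into a partial DFA from state 0: repeatedly fix the first undefined (state, symbol) met by the shortest-then-alphabetical prefix, trying targets in increasing order and rejecting any under which an Accept and a Reject string meet in one state with the same remainder; add a state when all current targets are rejected. Accepting states are where Accept strings end.
a: 0a undefined. 0a->0: ok.
b: 0b undefined. 0b->0: ok.
c: 0c undefined. 0c->0: no, acabbcc/bbb meet in 0. Open state 1: 0c->1.
ca: 1a undefined. 1a->0: no, acabbcc/cc meet in 1 with "c" left. 1a->1: ok.
cb: 1b undefined. 1b->0: no, acabbcc/cc meet in 1 with "c" left. 1b->1: no, cb/caa meet in 1. Open state 2: 1b->2.
cc: 1c undefined. 1c->0: no, ccbbc/caa meet in 1. 1c->1: ok.
cbc: 2c undefined. 2c->0: no, bcbc/bbb meet in 0. 2c->1: no, bcbc/caa meet in 1. 2c->2: ok.
ccbb: 2b undefined. 2b->0: no, acabbcc/caa meet in 1. 2b->1: no, acabbcc/caa meet in 1. 2b->2: ok.
caabca: 2a undefined. 2a->0: ok.
All examples now run through 3 states with every (state, symbol) defined. Accept strings end in {2}, Reject strings end in {0,1}; accept={2}.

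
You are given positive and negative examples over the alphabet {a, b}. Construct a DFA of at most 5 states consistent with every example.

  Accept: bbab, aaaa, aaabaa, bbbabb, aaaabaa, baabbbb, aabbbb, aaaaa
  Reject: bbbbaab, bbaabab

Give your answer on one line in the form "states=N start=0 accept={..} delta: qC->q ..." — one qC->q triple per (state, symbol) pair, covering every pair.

Fold the examples into a partial DFA from state 0: repeatedly fix the first undefined (state, symbol) met by the shortest-then-alphabetical prefix, trying targets in increasing order and rejecting any under which an Accept and a Reject string meet in one state with the same remainder; add a state when all current targets are rejected. Accepting states are where Accept strings end.
a: 0a undefined. 0a->0: ok.
b: 0b undefined. 0b->0: no, bbab/bbbbaab meet in 0. Open state 1: 0b->1.
ba: 1a undefined. 1a->0: ok.
bb: 1b undefined. 1b->0: no, bbab/bbbbaab meet in 1. 1b->1: no, bbab/bbbbaab meet in 1. Open state 2: 1b->2.
bba: 2a undefined. 2a->0: no, bbab/bbaabab meet in 1. 2a->1: ok.
bbb: 2b undefined. 2b->0: no, baabbbb/bbbbaab meet in 1. 2b->1: ok.
All examples now run through 3 states with every (state, symbol) defined. Accept strings end in {0,2}, Reject strings end in {1}; accept={0,2}.

states=3 start=0 accept={0,2} delta: 0a->0 0b->1 1a->0 1b->2 2a->1 2b->1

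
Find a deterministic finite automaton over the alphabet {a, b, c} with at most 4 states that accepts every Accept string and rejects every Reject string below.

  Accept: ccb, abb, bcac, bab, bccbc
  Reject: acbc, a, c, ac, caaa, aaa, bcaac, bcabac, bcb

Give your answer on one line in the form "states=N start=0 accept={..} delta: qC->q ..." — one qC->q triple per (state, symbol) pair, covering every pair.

State merging on the prefix tree: take the shortest (then alphabetical) example prefix whose next move is undefined and point that move at state 0, else 1, else 2, ...; a target is out if some Accept/Reject pair would then sit in one state with the same input left (inseparable). If every existing state is out, open a new one.
a: 0a undefined. 0a->0: ok.
b: 0b undefined. 0b->0: no, abb/a meet in 0. Open state 1: 0b->1.
c: 0c undefined. 0c->0: ok.
ba: 1a undefined. 1a->0: ok.
bc: 1c undefined. 1c->0: no, ccb/bcb meet in 1. 1c->1: no, ccb/acbc meet in 1. Open state 2: 1c->2.
abb: 1b undefined. 1b->0: no, abb/a meet in 0. 1b->1: ok.
bca: 2a undefined. 2a->0: no, bcac/a meet in 0. 2a->1: no, bcac/acbc meet in 2. 2a->2: no, bcac/bcaac meet in 2 with "c" left. Open state 3: 2a->3.
bcb: 2b undefined. 2b->0: ok.
bcc: 2c undefined. 2c->0: no, bccbc/acbc meet in 2. 2c->1: no, bccbc/acbc meet in 2. 2c->2: no, bccbc/a meet in 0. 2c->3: ok.
bcaa: 3a undefined. 3a->0: ok.
bcab: 3b undefined. 3b->0: no, bccbc/a meet in 0. 3b->1: no, bccbc/acbc meet in 2. 3b->2: no, bcac/bcabac meet in 3 with "c" left. 3b->3: ok.
bcac: 3c undefined. 3c->0: no, bcac/a meet in 0. 3c->1: ok.
All examples now run through 4 states with every (state, symbol) defined. Accept strings end in {1}, Reject strings end in {0,2}; accept={1}.

states=4 start=0 accept={1} delta: 0a->0 0b->1 0c->0 1a->0 1b->1 1c->2 2a->3 2b->0 2c->3 3a->0 3b->3 3c->1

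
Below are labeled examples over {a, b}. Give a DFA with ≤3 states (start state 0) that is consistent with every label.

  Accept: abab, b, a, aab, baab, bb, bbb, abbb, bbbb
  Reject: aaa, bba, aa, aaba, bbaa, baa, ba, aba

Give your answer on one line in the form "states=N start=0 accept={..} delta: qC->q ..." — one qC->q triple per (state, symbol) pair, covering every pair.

states=3 start=0 accept={1} delta: 0a->1 0b->1 1a->2 1b->1 2a->0 2b->1

Grow the machine one transition at a time. Run the examples from 0; the earliest place one falls off (shortest prefix, ties alphabetical) gets sent to the lowest-numbered state that keeps every Accept/Reject pair distinguishable — a pair clashes when both reach the same state with identical unread suffix — and to a fresh state only if none does.
a: 0a undefined. 0a->0: no, a/aaa meet in 0. Open state 1: 0a->1.
b: 0b undefined. 0b->0: no, a/bba meet in 1. 0b->1: ok.
aa: 1a undefined. 1a->0: no, b/aaa meet in 1. 1a->1: no, b/aaa meet in 1. Open state 2: 1a->2.
ab: 1b undefined. 1b->0: no, b/bba meet in 1. 1b->1: ok.
aaa: 2a undefined. 2a->0: ok.
aab: 2b undefined. 2b->0: no, abab/aaa meet in 0. 2b->1: ok.
All examples now run through 3 states with every (state, symbol) defined. Accept strings end in {1}, Reject strings end in {0,2}; accept={1}.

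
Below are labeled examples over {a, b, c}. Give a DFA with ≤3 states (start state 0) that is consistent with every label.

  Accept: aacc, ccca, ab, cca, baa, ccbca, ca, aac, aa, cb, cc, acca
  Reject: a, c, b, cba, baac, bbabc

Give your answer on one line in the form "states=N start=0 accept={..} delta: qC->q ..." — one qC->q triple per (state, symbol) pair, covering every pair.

Fold the examples into a partial DFA from state 0: repeatedly fix the first undefined (state, symbol) met by the shortest-then-alphabetical prefix, trying targets in increasing order and rejecting any under which an Accept and a Reject string meet in one state with the same remainder; add a state when all current targets are rejected. Accepting states are where Accept strings end.
a: 0a undefined. 0a->0: no, ab/b meet in 0 with "b" left. Open state 1: 0a->1.
b: 0b undefined. 0b->0: no, aac/baac meet in 1 with "ac" left. 0b->1: ok.
c: 0c undefined. 0c->0: no, ccca/a meet in 1. 0c->1: ok.
aa: 1a undefined. 1a->0: no, aacc/baac meet in 1 with "c" left. 1a->1: no, baa/a meet in 1. Open state 2: 1a->2.
ab: 1b undefined. 1b->0: ok.
ac: 1c undefined. 1c->0: no, cca/a meet in 1. 1c->1: no, cc/a meet in 1. 1c->2: ok.
aac: 2c undefined. 2c->0: no, aacc/a meet in 1. 2c->1: no, aac/a meet in 1. 2c->2: ok.
baa: 2a undefined. 2a->0: ok.
ccb: 2b undefined. 2b->0: ok.
All examples now run through 3 states with every (state, symbol) defined. Accept strings end in {0,2}, Reject strings end in {1}; accept={0,2}.

states=3 start=0 accept={0,2} delta: 0a->1 0b->1 0c->1 1a->2 1b->0 1c->2 2a->0 2b->0 2c->2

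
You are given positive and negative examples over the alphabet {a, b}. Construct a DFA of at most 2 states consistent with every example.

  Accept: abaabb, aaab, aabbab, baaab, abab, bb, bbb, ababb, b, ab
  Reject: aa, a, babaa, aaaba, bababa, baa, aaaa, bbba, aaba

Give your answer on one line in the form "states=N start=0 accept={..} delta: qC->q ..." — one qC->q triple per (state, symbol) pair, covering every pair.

Grow the machine one transition at a time. Run the examples from 0; the earliest place one falls off (shortest prefix, ties alphabetical) gets sent to the lowest-numbered state that keeps every Accept/Reject pair distinguishable — a pair clashes when both reach the same state with identical unread suffix — and to a fresh state only if none does.
a: 0a undefined. 0a->0: ok.
b: 0b undefined. 0b->0: no, abaabb/aa meet in 0. Open state 1: 0b->1.
ba: 1a undefined. 1a->0: ok.
bb: 1b undefined. 1b->0: no, abaabb/aa meet in 0. 1b->1: ok.
All examples now run through 2 states with every (state, symbol) defined. Accept strings end in {1}, Reject strings end in {0}; accept={1}.

states=2 start=0 accept={1} delta: 0a->0 0b->1 1a->0 1b->1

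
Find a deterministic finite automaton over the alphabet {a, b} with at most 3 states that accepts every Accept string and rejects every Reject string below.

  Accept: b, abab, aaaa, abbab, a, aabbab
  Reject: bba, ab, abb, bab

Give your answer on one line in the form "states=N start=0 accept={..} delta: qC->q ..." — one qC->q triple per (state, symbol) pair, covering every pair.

State merging on the prefix tree: take the shortest (then alphabetical) example prefix whose next move is undefined and point that move at state 0, else 1, else 2, ...; a target is out if some Accept/Reject pair would then sit in one state with the same input left (inseparable). If every existing state is out, open a new one.
a: 0a undefined. 0a->0: no, b/ab meet in 0 with "b" left. Open state 1: 0a->1.
b: 0b undefined. 0b->0: no, a/bba meet in 1. 0b->1: ok.
aa: 1a undefined. 1a->0: no, b/bab meet in 1. 1a->1: ok.
ab: 1b undefined. 1b->0: no, b/bba meet in 1. 1b->1: no, b/bba meet in 1. Open state 2: 1b->2.
aba: 2a undefined. 2a->0: ok.
abb: 2b undefined. 2b->0: no, abbab/ab meet in 2. 2b->1: no, b/abb meet in 1. 2b->2: ok.
All examples now run through 3 states with every (state, symbol) defined. Accept strings end in {1}, Reject strings end in {0,2}; accept={1}.

states=3 start=0 accept={1} delta: 0a->1 0b->1 1a->1 1b->2 2a->0 2b->2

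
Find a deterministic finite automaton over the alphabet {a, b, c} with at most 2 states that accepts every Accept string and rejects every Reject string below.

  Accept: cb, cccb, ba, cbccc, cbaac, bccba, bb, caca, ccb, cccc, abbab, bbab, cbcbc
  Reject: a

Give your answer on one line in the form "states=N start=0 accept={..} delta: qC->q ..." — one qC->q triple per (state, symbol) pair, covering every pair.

Fold the examples into a partial DFA from state 0: repeatedly fix the first undefined (state, symbol) met by the shortest-then-alphabetical prefix, trying targets in increasing order and rejecting any under which an Accept and a Reject string meet in one state with the same remainder; add a state when all current targets are rejected. Accepting states are where Accept strings end.
a: 0a undefined. 0a->0: ok.
b: 0b undefined. 0b->0: no, ba/a meet in 0. Open state 1: 0b->1.
c: 0c undefined. 0c->0: no, caca/a meet in 0. 0c->1: ok.
ba: 1a undefined. 1a->0: no, ba/a meet in 0. 1a->1: ok.
bb: 1b undefined. 1b->0: no, cb/a meet in 0. 1b->1: ok.
bc: 1c undefined. 1c->0: no, cbccc/a meet in 0. 1c->1: ok.
All examples now run through 2 states with every (state, symbol) defined. Accept strings end in {1}, Reject strings end in {0}; accept={1}.

states=2 start=0 accept={1} delta: 0a->0 0b->1 0c->1 1a->1 1b->1 1c->1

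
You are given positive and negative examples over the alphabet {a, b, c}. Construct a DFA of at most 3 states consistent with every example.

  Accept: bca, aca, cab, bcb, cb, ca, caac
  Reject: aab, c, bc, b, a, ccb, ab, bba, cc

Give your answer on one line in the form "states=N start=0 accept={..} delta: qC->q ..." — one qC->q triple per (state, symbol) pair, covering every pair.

Fold the examples into a partial DFA from state 0: repeatedly fix the first undefined (state, symbol) met by the shortest-then-alphabetical prefix, trying targets in increasing order and rejecting any under which an Accept and a Reject string meet in one state with the same remainder; add a state when all current targets are rejected. Accepting states are where Accept strings end.
a: 0a undefined. 0a->0: ok.
b: 0b undefined. 0b->0: ok.
c: 0c undefined. 0c->0: no, bca/aab meet in 0. Open state 1: 0c->1.
ca: 1a undefined. 1a->0: no, bca/aab meet in 0. 1a->1: no, bca/c meet in 1. Open state 2: 1a->2.
cb: 1b undefined. 1b->0: no, bcb/aab meet in 0. 1b->1: no, bcb/c meet in 1. 1b->2: ok.
cc: 1c undefined. 1c->0: ok.
caa: 2a undefined. 2a->0: no, caac/c meet in 1. 2a->1: no, caac/aab meet in 0. 2a->2: ok.
cab: 2b undefined. 2b->0: no, cab/aab meet in 0. 2b->1: no, cab/c meet in 1. 2b->2: ok.
caac: 2c undefined. 2c->0: no, caac/aab meet in 0. 2c->1: no, caac/c meet in 1. 2c->2: ok.
All examples now run through 3 states with every (state, symbol) defined. Accept strings end in {2}, Reject strings end in {0,1}; accept={2}.

states=3 start=0 accept={2} delta: 0a->0 0b->0 0c->1 1a->2 1b->2 1c->0 2a->2 2b->2 2c->2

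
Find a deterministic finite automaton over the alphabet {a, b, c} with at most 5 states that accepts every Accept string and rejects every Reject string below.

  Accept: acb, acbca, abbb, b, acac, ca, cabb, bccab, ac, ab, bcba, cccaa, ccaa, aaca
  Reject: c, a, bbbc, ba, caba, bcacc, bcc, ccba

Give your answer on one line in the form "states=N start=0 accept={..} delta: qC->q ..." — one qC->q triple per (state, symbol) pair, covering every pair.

Fold the examples into a partial DFA from state 0: repeatedly fix the first undefined (state, symbol) met by the shortest-then-alphabetical prefix, trying targets in increasing order and rejecting any under which an Accept and a Reject string meet in one state with the same remainder; add a state when all current targets are rejected. Accepting states are where Accept strings end.
a: 0a undefined. 0a->0: no, ac/c meet in 0 with "c" left. Open state 1: 0a->1.
b: 0b undefined. 0b->0: ok.
c: 0c undefined. 0c->0: no, b/c meet in 0. 0c->1: no, ac/bcc meet in 1 with "c" left. Open state 2: 0c->2.
aa: 1a undefined. 1a->0: ok.
ab: 1b undefined. 1b->0: ok.
ac: 1c undefined. 1c->0: ok.
ca: 2a undefined. 2a->0: ok.
cc: 2c undefined. 2c->0: no, acb/bcacc meet in 0. 2c->1: no, ccaa/a meet in 1. 2c->2: no, bcba/ccba meet in 2 with "ba" left. Open state 3: 2c->3.
bcb: 2b undefined. 2b->0: no, bcba/a meet in 1. 2b->1: ok.
cca: 3a undefined. 3a->0: no, ccaa/a meet in 1. 3a->1: ok.
ccb: 3b undefined. 3b->0: ok.
ccc: 3c undefined. 3c->0: ok.
All examples now run through 4 states with every (state, symbol) defined. Accept strings end in {0}, Reject strings end in {1,2,3}; accept={0}.

states=4 start=0 accept={0} delta: 0a->1 0b->0 0c->2 1a->0 1b->0 1c->0 2a->0 2b->1 2c->3 3a->1 3b->0 3c->0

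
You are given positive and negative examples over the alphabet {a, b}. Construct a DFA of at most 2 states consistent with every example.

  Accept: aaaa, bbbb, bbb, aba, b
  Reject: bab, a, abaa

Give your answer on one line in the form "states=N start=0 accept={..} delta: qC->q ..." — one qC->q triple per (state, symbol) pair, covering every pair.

Grow the machine one transition at a time. Run the examples from 0; the earliest place one falls off (shortest prefix, ties alphabetical) gets sent to the lowest-numbered state that keeps every Accept/Reject pair distinguishable — a pair clashes when both reach the same state with identical unread suffix — and to a fresh state only if none does.
a: 0a undefined. 0a->0: no, aaaa/a meet in 0. Open state 1: 0a->1.
b: 0b undefined. 0b->0: ok.
aa: 1a undefined. 1a->0: ok.
ab: 1b undefined. 1b->0: no, aaaa/bab meet in 0. 1b->1: ok.
All examples now run through 2 states with every (state, symbol) defined. Accept strings end in {0}, Reject strings end in {1}; accept={0}.

states=2 start=0 accept={0} delta: 0a->1 0b->0 1a->0 1b->1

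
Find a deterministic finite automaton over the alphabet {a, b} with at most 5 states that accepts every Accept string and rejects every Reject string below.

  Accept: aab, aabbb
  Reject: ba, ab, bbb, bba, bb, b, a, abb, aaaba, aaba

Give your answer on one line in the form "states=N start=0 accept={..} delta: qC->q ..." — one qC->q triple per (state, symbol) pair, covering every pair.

State merging on the prefix tree: take the shortest (then alphabetical) example prefix whose next move is undefined and point that move at state 0, else 1, else 2, ...; a target is out if some Accept/Reject pair would then sit in one state with the same input left (inseparable). If every existing state is out, open a new one.
a: 0a undefined. 0a->0: no, aab/ab meet in 0 with "b" left. Open state 1: 0a->1.
b: 0b undefined. 0b->0: ok.
aa: 1a undefined. 1a->0: no, aab/bbb meet in 0. 1a->1: no, aab/ab meet in 1 with "b" left. Open state 2: 1a->2.
ab: 1b undefined. 1b->0: ok.
aaa: 2a undefined. 2a->0: ok.
aab: 2b undefined. 2b->0: no, aab/ab meet in 0. 2b->1: no, aab/ba meet in 1. 2b->2: ok.
All examples now run through 3 states with every (state, symbol) defined. Accept strings end in {2}, Reject strings end in {0,1}; accept={2}.

states=3 start=0 accept={2} delta: 0a->1 0b->0 1a->2 1b->0 2a->0 2b->2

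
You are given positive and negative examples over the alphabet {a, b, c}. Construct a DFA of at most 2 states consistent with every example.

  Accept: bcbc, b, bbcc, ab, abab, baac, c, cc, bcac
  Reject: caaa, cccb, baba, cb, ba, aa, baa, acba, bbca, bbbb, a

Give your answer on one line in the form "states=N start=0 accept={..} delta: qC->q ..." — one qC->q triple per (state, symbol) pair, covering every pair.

states=2 start=0 accept={1} delta: 0a->0 0b->1 0c->1 1a->0 1b->0 1c->1

State merging on the prefix tree: take the shortest (then alphabetical) example prefix whose next move is undefined and point that move at state 0, else 1, else 2, ...; a target is out if some Accept/Reject pair would then sit in one state with the same input left (inseparable). If every existing state is out, open a new one.
a: 0a undefined. 0a->0: ok.
b: 0b undefined. 0b->0: no, b/baba meet in 0. Open state 1: 0b->1.
c: 0c undefined. 0c->0: no, b/cccb meet in 1. 0c->1: ok.
ba: 1a undefined. 1a->0: ok.
bb: 1b undefined. 1b->0: ok.
bc: 1c undefined. 1c->0: no, bcbc/caaa meet in 0. 1c->1: ok.
All examples now run through 2 states with every (state, symbol) defined. Accept strings end in {1}, Reject strings end in {0}; accept={1}.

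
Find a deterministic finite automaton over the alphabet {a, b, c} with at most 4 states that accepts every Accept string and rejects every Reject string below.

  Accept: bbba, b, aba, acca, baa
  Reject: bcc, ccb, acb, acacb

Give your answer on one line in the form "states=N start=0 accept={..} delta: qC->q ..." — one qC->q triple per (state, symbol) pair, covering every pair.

Fold the examples into a partial DFA from state 0: repeatedly fix the first undefined (state, symbol) met by the shortest-then-alphabetical prefix, trying targets in increasing order and rejecting any under which an Accept and a Reject string meet in one state with the same remainder; add a state when all current targets are rejected. Accepting states are where Accept strings end.
a: 0a undefined. 0a->0: ok.
b: 0b undefined. 0b->0: ok.
c: 0c undefined. 0c->0: no, bbba/bcc meet in 0. Open state 1: 0c->1.
cc: 1c undefined. 1c->0: no, bbba/bcc meet in 0. 1c->1: ok.
aca: 1a undefined. 1a->0: ok.
acb: 1b undefined. 1b->0: no, bbba/ccb meet in 0. 1b->1: ok.
All examples now run through 2 states with every (state, symbol) defined. Accept strings end in {0}, Reject strings end in {1}; accept={0}.

states=2 start=0 accept={0} delta: 0a->0 0b->0 0c->1 1a->0 1b->1 1c->1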